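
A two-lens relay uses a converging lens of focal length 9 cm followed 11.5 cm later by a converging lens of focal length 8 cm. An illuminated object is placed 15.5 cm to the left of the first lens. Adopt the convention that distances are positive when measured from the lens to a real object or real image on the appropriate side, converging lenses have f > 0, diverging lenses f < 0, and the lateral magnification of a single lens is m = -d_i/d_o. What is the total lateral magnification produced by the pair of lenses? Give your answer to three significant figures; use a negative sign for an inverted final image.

Applying the thin-lens equation to the first lens, 1/9 = 1/15.5 + 1/d_i1, which gives d_i1 = 21.462 cm.
Its lateral magnification is m_1 = -d_i1/d_o1 = -(21.462)/15.5 = -1.3846.
This image would form 21.462 cm past lens 1, i.e. 9.962 cm beyond lens 2, so it is a virtual object for lens 2: d_o2 = 11.5 - 21.462 = -9.962 cm.
Applying the thin-lens equation again with f_2 = 8 cm and d_o2 = -9.962 cm gives d_i2 = 4.437 cm.
m_2 = -(4.437)/(-9.962) = 0.4454.
Total m = m_1 x m_2 = (-1.3846)(0.4454) = -0.6167.

-0.617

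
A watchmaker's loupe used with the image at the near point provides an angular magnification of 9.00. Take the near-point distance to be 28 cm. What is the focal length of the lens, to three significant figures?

3.50 cm

For the image at the near point, M = 1 + D/f.
f = D/(M - 1) = 28/(9.0 - 1) = 3.500 cm.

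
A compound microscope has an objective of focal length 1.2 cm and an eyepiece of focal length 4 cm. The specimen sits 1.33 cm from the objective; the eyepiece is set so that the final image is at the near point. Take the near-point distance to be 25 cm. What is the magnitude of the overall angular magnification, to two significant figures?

Objective: 1/d_i = 1/f_obj - 1/d_o = 1/1.2 - 1/1.33 = 0.08145 cm^-1, so d_i = 12.277 cm.
m_obj = -d_i/d_o = -12.277/1.33 = -9.231.
Eyepiece angular magnification (image at near point): M_eye = 1 + D/f_e = 1 + 25/4 = 7.250.
Overall M = m_obj x M_eye = (-9.231)(7.250) = -66.92.
|M| = 66.92.

67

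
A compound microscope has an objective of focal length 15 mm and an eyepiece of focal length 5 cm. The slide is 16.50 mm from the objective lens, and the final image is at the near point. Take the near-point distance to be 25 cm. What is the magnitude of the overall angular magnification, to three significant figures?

Convert to cm: f_obj = 15 mm = 1.5 cm; d_o = 16.50 mm = 1.65 cm.
Objective: 1/d_i = 1/f_obj - 1/d_o = 1/1.5 - 1/1.65 = 0.06061 cm^-1, so d_i = 16.500 cm.
m_obj = -d_i/d_o = -16.500/1.65 = -10.000.
Eyepiece angular magnification (image at near point): M_eye = 1 + D/f_e = 1 + 25/5 = 6.000.
Overall M = m_obj x M_eye = (-10.000)(6.000) = -60.00.
|M| = 60.00.

60.0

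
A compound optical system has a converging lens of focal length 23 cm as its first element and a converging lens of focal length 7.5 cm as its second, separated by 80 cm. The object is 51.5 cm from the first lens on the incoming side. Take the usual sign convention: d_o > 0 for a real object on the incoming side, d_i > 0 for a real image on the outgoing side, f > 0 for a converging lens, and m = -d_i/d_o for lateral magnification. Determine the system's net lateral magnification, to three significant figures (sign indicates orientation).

0.196

First lens: d_i1 = 1/(1/23 - 1/51.5) = 41.561 cm.
m_1 = -(41.561)/51.5 = -0.8070.
That image sits 38.439 cm in front of the second lens, so d_o2 = 38.439 cm.
Second lens: d_i2 = 1/(1/7.5 - 1/(38.439)) = 9.318 cm.
m_2 = -(9.318)/(38.439) = -0.2424.
Overall magnification: m = m_1 m_2 = 0.1956.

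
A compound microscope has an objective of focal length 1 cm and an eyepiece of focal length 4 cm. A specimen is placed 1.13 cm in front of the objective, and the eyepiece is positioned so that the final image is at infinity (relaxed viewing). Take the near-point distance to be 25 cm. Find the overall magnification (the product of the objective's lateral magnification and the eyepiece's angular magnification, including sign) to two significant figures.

Objective: 1/d_i = 1/f_obj - 1/d_o = 1/1 - 1/1.13 = 0.11504 cm^-1, so d_i = 8.692 cm.
m_obj = -d_i/d_o = -8.692/1.13 = -7.692.
Eyepiece angular magnification (image at infinity): M_eye = D/f_e = 25/4 = 6.250.
Overall M = m_obj x M_eye = (-7.692)(6.250) = -48.08.

-48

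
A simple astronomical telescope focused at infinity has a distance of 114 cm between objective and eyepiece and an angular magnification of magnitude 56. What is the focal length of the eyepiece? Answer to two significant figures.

2.0 cm

In normal adjustment the tube length equals f_obj + f_eye and |M| = f_obj/f_eye.
So f_obj = 56 f_eye and 56 f_eye + f_eye = 114 cm, giving f_eye = 114/57 = 2.000 cm and f_obj = 112.000 cm.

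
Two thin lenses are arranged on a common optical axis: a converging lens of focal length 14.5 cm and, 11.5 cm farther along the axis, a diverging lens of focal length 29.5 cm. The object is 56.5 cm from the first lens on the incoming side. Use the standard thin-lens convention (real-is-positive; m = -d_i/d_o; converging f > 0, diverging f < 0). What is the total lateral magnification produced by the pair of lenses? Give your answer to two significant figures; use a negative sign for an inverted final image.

Lens 1: 1/d_i1 = 1/f_1 - 1/d_o1 = 1/14.5 - 1/56.5 = 0.05127 cm^-1, so d_i1 = 19.506 cm.
m_1 = -(19.506)/56.5 = -0.3452.
Since 19.506 cm > 11.5 cm, the first image lies past the second lens and serves as a virtual object: d_o2 = L - d_i1 = -8.006 cm.
Lens 2: 1/d_i2 = 1/f_2 - 1/d_o2 = 1/(-29.5) - 1/(-8.006) = 0.09101 cm^-1, so d_i2 = 10.988 cm.
m_2 = -(10.988)/(-8.006) = 1.3725.
Overall magnification: m = m_1 m_2 = -0.4738.

-0.47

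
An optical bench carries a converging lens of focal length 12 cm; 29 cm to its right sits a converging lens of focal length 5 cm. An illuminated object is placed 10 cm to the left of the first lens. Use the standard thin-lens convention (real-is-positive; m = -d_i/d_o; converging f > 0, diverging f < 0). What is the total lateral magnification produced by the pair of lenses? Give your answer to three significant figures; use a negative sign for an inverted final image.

Applying the thin-lens equation to the first lens, 1/12 = 1/10 + 1/d_i1, which gives d_i1 = -60.000 cm.
Its lateral magnification is m_1 = -d_i1/d_o1 = -(-60.000)/10 = 6.0000.
The intermediate image is virtual, 60.000 cm to the left of lens 1, so d_o2 = L - d_i1 = 29 - (-60.000) = 89.000 cm.
Applying the thin-lens equation again with f_2 = 5 cm and d_o2 = 89.000 cm gives d_i2 = 5.298 cm.
m_2 = -(5.298)/(89.000) = -0.0595.
Total m = m_1 x m_2 = (6.0000)(-0.0595) = -0.3571.

-0.357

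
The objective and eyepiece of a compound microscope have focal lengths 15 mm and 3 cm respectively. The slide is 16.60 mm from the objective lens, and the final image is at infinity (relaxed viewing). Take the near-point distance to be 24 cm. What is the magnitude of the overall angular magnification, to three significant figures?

Convert to cm: f_obj = 15 mm = 1.5 cm; d_o = 16.60 mm = 1.66 cm.
Objective: 1/d_i = 1/f_obj - 1/d_o = 1/1.5 - 1/1.66 = 0.06426 cm^-1, so d_i = 15.563 cm.
m_obj = -d_i/d_o = -15.563/1.66 = -9.375.
Eyepiece angular magnification (image at infinity): M_eye = D/f_e = 24/3 = 8.000.
Overall M = m_obj x M_eye = (-9.375)(8.000) = -75.00.
|M| = 75.00.

75.0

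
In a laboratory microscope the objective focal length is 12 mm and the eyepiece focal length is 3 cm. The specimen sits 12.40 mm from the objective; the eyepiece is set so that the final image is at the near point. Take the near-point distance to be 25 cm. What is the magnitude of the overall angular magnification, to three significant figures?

Convert to cm: f_obj = 12 mm = 1.2 cm; d_o = 12.40 mm = 1.24 cm.
Objective: 1/d_i = 1/f_obj - 1/d_o = 1/1.2 - 1/1.24 = 0.02688 cm^-1, so d_i = 37.200 cm.
m_obj = -d_i/d_o = -37.200/1.24 = -30.000.
Eyepiece angular magnification (image at near point): M_eye = 1 + D/f_e = 1 + 25/3 = 9.333.
Overall M = m_obj x M_eye = (-30.000)(9.333) = -280.00.
|M| = 280.00.

280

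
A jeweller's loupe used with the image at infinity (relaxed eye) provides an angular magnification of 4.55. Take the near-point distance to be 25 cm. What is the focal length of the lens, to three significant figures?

For the image at infinity, M = D/f.
f = D/M = 25/4.55 = 5.495 cm.

5.49 cm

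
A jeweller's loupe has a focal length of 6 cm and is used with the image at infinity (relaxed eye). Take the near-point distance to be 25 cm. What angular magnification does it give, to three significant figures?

M = D/f = 25/6 = 4.167.

4.17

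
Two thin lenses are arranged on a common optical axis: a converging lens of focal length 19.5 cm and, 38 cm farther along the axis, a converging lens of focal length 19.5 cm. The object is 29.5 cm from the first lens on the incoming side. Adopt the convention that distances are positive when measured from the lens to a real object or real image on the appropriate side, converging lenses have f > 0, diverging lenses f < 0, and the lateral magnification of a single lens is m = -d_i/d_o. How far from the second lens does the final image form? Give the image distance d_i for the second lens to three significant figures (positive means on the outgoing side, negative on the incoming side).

9.76 cm

Lens 1: 1/d_i1 = 1/f_1 - 1/d_o1 = 1/19.5 - 1/29.5 = 0.01738 cm^-1, so d_i1 = 57.525 cm.
This image would form 57.525 cm past lens 1, i.e. 19.525 cm beyond lens 2, so it is a virtual object for lens 2: d_o2 = 38 - 57.525 = -19.525 cm.
Lens 2: 1/d_i2 = 1/f_2 - 1/d_o2 = 1/19.5 - 1/(-19.525) = 0.10250 cm^-1, so d_i2 = 9.756 cm.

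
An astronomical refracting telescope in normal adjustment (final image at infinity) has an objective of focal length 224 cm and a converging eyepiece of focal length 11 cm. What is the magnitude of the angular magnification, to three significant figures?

|M| = f_obj/|f_eye| = 224/11 = 20.364.

20.4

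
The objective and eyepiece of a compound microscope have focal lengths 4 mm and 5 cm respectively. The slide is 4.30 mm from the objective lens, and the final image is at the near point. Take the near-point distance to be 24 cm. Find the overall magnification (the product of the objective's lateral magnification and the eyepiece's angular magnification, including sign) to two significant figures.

Convert to cm: f_obj = 4 mm = 0.4 cm; d_o = 4.30 mm = 0.43 cm.
Objective: 1/d_i = 1/f_obj - 1/d_o = 1/0.4 - 1/0.43 = 0.17442 cm^-1, so d_i = 5.733 cm.
m_obj = -d_i/d_o = -5.733/0.43 = -13.333.
Eyepiece angular magnification (image at near point): M_eye = 1 + D/f_e = 1 + 24/5 = 5.800.
Overall M = m_obj x M_eye = (-13.333)(5.800) = -77.33.

-77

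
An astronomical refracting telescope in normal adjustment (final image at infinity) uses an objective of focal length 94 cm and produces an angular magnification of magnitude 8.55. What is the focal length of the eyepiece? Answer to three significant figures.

|M| = f_obj/f_eye, so f_eye = f_obj/|M| = 94/8.55 = 10.994 cm.

11.0 cm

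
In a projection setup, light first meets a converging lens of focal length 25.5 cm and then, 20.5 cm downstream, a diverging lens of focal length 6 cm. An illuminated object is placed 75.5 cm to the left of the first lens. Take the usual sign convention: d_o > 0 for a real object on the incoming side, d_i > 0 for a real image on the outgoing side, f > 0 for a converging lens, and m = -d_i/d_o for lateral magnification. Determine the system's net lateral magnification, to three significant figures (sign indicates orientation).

Applying the thin-lens equation to the first lens, 1/25.5 = 1/75.5 + 1/d_i1, which gives d_i1 = 38.505 cm.
Its lateral magnification is m_1 = -d_i1/d_o1 = -(38.505)/75.5 = -0.5100.
Since 38.505 cm > 20.5 cm, the first image lies past the second lens and serves as a virtual object: d_o2 = L - d_i1 = -18.005 cm.
Applying the thin-lens equation again with f_2 = -6 cm and d_o2 = -18.005 cm gives d_i2 = -8.999 cm.
m_2 = -(-8.999)/(-18.005) = -0.4998.
Total m = m_1 x m_2 = (-0.5100)(-0.4998) = 0.2549.

0.255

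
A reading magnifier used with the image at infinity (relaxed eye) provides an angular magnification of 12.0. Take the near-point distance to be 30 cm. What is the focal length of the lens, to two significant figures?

For the image at infinity, M = D/f.
f = D/M = 30/12.0 = 2.500 cm.

2.5 cm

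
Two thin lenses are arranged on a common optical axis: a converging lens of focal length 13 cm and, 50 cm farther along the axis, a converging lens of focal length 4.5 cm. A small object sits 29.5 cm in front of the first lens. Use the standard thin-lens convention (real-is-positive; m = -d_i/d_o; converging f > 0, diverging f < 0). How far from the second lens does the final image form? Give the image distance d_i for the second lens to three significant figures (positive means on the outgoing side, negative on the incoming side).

5.41 cm

Lens 1: 1/d_i1 = 1/f_1 - 1/d_o1 = 1/13 - 1/29.5 = 0.04302 cm^-1, so d_i1 = 23.242 cm.
That image sits 26.758 cm in front of the second lens, so d_o2 = 26.758 cm.
Lens 2: 1/d_i2 = 1/f_2 - 1/d_o2 = 1/4.5 - 1/(26.758) = 0.18485 cm^-1, so d_i2 = 5.410 cm.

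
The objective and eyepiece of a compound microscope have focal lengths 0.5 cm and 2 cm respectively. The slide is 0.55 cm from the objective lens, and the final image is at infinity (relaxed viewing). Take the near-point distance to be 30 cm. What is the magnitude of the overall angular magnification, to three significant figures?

150

Objective: 1/d_i = 1/f_obj - 1/d_o = 1/0.5 - 1/0.55 = 0.18182 cm^-1, so d_i = 5.500 cm.
m_obj = -d_i/d_o = -5.500/0.55 = -10.000.
Eyepiece angular magnification (image at infinity): M_eye = D/f_e = 30/2 = 15.000.
Overall M = m_obj x M_eye = (-10.000)(15.000) = -150.00.
|M| = 150.00.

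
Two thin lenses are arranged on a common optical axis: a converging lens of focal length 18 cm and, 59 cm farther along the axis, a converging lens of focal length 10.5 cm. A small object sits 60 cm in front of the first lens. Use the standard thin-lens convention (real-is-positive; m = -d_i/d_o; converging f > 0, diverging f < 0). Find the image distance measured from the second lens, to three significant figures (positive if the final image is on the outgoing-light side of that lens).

15.3 cm

Applying the thin-lens equation to the first lens, 1/18 = 1/60 + 1/d_i1, which gives d_i1 = 25.714 cm.
That image sits 33.286 cm in front of the second lens, so d_o2 = 33.286 cm.
Applying the thin-lens equation again with f_2 = 10.5 cm and d_o2 = 33.286 cm gives d_i2 = 15.339 cm.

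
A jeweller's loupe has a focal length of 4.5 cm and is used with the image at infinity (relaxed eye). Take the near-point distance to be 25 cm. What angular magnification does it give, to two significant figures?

M = D/f = 25/4.5 = 5.556.

5.6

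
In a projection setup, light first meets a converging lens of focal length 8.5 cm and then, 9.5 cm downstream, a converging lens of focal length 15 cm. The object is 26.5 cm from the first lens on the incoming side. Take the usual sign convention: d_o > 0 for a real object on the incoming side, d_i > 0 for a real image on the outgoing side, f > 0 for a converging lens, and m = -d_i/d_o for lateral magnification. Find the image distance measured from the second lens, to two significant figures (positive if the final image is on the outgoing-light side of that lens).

Applying the thin-lens equation to the first lens, 1/8.5 = 1/26.5 + 1/d_i1, which gives d_i1 = 12.514 cm.
Since 12.514 cm > 9.5 cm, the first image lies past the second lens and serves as a virtual object: d_o2 = L - d_i1 = -3.014 cm.
Applying the thin-lens equation again with f_2 = 15 cm and d_o2 = -3.014 cm gives d_i2 = 2.510 cm.

2.5 cm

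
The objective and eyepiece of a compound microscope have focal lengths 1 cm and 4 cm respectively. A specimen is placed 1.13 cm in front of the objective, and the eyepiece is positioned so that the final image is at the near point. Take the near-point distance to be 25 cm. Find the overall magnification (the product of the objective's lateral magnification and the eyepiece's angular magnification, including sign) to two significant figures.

-56

Objective: 1/d_i = 1/f_obj - 1/d_o = 1/1 - 1/1.13 = 0.11504 cm^-1, so d_i = 8.692 cm.
m_obj = -d_i/d_o = -8.692/1.13 = -7.692.
Eyepiece angular magnification (image at near point): M_eye = 1 + D/f_e = 1 + 25/4 = 7.250.
Overall M = m_obj x M_eye = (-7.692)(7.250) = -55.77.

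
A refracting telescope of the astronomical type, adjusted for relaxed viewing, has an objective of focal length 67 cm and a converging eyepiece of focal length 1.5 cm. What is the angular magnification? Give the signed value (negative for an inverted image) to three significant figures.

-44.7

M = -f_obj/f_eye = -67/(1.5) = -44.667.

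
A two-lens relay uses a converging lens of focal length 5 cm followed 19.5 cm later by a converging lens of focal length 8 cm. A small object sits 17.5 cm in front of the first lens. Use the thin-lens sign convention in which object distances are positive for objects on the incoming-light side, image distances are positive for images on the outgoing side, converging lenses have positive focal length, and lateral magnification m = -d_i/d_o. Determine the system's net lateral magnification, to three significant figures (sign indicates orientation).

0.711

First lens: d_i1 = 1/(1/5 - 1/17.5) = 7.000 cm.
m_1 = -(7.000)/17.5 = -0.4000.
Object distance for lens 2: d_o2 = 19.5 - 7.000 = 12.500 cm.
Second lens: d_i2 = 1/(1/8 - 1/(12.500)) = 22.222 cm.
m_2 = -(22.222)/(12.500) = -1.7778.
Overall magnification: m = m_1 m_2 = 0.7111.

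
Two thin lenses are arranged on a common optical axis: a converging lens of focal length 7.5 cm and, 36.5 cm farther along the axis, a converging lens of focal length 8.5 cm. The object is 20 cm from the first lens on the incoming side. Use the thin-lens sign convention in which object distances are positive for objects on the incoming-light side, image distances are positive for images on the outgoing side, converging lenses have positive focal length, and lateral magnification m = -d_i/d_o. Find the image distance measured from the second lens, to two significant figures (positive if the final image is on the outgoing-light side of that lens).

First lens: d_i1 = 1/(1/7.5 - 1/20) = 12.000 cm.
The intermediate image is 12.000 cm to the right of lens 1, so d_o2 = L - d_i1 = 36.5 - 12.000 = 24.500 cm.
Second lens: d_i2 = 1/(1/8.5 - 1/(24.500)) = 13.016 cm.

13 cm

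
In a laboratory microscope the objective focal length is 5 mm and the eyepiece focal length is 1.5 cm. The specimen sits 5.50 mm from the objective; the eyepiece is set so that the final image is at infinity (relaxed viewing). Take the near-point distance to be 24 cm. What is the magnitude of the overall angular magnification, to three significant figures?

Convert to cm: f_obj = 5 mm = 0.5 cm; d_o = 5.50 mm = 0.55 cm.
Objective: 1/d_i = 1/f_obj - 1/d_o = 1/0.5 - 1/0.55 = 0.18182 cm^-1, so d_i = 5.500 cm.
m_obj = -d_i/d_o = -5.500/0.55 = -10.000.
Eyepiece angular magnification (image at infinity): M_eye = D/f_e = 24/1.5 = 16.000.
Overall M = m_obj x M_eye = (-10.000)(16.000) = -160.00.
|M| = 160.00.

160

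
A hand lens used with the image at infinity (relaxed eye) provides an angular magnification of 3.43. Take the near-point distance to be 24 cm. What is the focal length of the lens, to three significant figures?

7.00 cm

For the image at infinity, M = D/f.
f = D/M = 24/3.43 = 6.997 cm.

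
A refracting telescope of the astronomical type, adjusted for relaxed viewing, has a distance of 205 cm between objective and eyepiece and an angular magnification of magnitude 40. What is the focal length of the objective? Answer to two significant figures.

In normal adjustment the tube length equals f_obj + f_eye and |M| = f_obj/f_eye.
So f_obj = 40 f_eye and 40 f_eye + f_eye = 205 cm, giving f_eye = 205/41 = 5.000 cm and f_obj = 200.000 cm.

200 cm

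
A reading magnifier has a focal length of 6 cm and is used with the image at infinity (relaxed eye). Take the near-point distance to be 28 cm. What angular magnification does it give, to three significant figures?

M = D/f = 28/6 = 4.667.

4.67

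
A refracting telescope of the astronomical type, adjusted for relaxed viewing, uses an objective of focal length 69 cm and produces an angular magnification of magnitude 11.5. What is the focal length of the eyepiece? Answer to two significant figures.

|M| = f_obj/f_eye, so f_eye = f_obj/|M| = 69/11.5 = 6.000 cm.

6.0 cm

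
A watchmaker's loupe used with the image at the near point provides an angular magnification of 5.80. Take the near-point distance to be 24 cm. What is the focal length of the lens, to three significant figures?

For the image at the near point, M = 1 + D/f.
f = D/(M - 1) = 24/(5.8 - 1) = 5.000 cm.

5.00 cm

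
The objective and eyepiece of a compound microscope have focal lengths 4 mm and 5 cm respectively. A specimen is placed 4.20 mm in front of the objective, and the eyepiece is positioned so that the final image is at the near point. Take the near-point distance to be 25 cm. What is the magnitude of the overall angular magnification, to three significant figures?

Convert to cm: f_obj = 4 mm = 0.4 cm; d_o = 4.20 mm = 0.42 cm.
Objective: 1/d_i = 1/f_obj - 1/d_o = 1/0.4 - 1/0.42 = 0.11905 cm^-1, so d_i = 8.400 cm.
m_obj = -d_i/d_o = -8.400/0.42 = -20.000.
Eyepiece angular magnification (image at near point): M_eye = 1 + D/f_e = 1 + 25/5 = 6.000.
Overall M = m_obj x M_eye = (-20.000)(6.000) = -120.00.
|M| = 120.00.

120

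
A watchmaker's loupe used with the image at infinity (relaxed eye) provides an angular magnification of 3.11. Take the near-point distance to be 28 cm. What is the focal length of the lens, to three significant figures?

For the image at infinity, M = D/f.
f = D/M = 28/3.11 = 9.003 cm.

9.00 cm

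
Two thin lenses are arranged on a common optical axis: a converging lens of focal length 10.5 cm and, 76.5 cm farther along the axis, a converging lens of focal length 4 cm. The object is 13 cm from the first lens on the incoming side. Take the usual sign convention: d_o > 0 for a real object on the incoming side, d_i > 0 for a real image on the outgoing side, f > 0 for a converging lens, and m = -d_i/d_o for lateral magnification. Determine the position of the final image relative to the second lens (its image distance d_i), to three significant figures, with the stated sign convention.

4.89 cm

First lens: d_i1 = 1/(1/10.5 - 1/13) = 54.600 cm.
Object distance for lens 2: d_o2 = 76.5 - 54.600 = 21.900 cm.
Second lens: d_i2 = 1/(1/4 - 1/(21.900)) = 4.894 cm.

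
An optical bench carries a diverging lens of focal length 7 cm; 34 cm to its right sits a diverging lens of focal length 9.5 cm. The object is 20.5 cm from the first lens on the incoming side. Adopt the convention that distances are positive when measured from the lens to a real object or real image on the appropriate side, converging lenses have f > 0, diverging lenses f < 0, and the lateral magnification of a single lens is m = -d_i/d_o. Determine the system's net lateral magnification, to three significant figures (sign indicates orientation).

0.0496

Lens 1: 1/d_i1 = 1/f_1 - 1/d_o1 = 1/(-7) - 1/20.5 = -0.19164 cm^-1, so d_i1 = -5.218 cm.
m_1 = -(-5.218)/20.5 = 0.2545.
With d_i1 < 0 the first image is virtual and lies on the object side; the object distance for lens 2 is d_o2 = 34 - (-5.218) = 39.218 cm.
Lens 2: 1/d_i2 = 1/f_2 - 1/d_o2 = 1/(-9.5) - 1/(39.218) = -0.13076 cm^-1, so d_i2 = -7.648 cm.
m_2 = -(-7.648)/(39.218) = 0.1950.
The system's lateral magnification is m_1 m_2 = (0.2545)(0.1950) = 0.0496.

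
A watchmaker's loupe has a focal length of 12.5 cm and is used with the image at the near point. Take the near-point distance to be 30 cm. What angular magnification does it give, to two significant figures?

3.4

M = 1 + D/f = 1 + 30/12.5 = 3.400.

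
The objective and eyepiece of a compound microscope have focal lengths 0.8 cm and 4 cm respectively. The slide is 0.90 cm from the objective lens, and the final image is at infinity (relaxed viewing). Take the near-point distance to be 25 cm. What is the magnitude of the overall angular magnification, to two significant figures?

50

Objective: 1/d_i = 1/f_obj - 1/d_o = 1/0.8 - 1/0.90 = 0.13889 cm^-1, so d_i = 7.200 cm.
m_obj = -d_i/d_o = -7.200/0.90 = -8.000.
Eyepiece angular magnification (image at infinity): M_eye = D/f_e = 25/4 = 6.250.
Overall M = m_obj x M_eye = (-8.000)(6.250) = -50.00.
|M| = 50.00.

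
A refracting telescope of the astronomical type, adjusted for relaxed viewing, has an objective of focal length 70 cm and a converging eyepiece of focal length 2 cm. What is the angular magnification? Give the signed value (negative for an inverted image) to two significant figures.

M = -f_obj/f_eye = -70/(2) = -35.000.

-35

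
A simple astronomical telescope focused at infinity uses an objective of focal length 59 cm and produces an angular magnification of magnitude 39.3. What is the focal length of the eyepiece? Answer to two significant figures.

1.5 cm

|M| = f_obj/f_eye, so f_eye = f_obj/|M| = 59/39.3 = 1.501 cm.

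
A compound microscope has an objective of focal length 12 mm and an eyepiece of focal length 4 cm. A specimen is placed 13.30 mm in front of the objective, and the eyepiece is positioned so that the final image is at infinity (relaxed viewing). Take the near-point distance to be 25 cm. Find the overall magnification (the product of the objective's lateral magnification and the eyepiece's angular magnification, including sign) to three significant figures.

-57.7

Convert to cm: f_obj = 12 mm = 1.2 cm; d_o = 13.30 mm = 1.33 cm.
Objective: 1/d_i = 1/f_obj - 1/d_o = 1/1.2 - 1/1.33 = 0.08145 cm^-1, so d_i = 12.277 cm.
m_obj = -d_i/d_o = -12.277/1.33 = -9.231.
Eyepiece angular magnification (image at infinity): M_eye = D/f_e = 25/4 = 6.250.
Overall M = m_obj x M_eye = (-9.231)(6.250) = -57.69.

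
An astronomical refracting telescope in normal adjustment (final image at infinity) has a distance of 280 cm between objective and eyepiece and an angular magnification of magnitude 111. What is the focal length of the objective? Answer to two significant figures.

In normal adjustment the tube length equals f_obj + f_eye and |M| = f_obj/f_eye.
So f_obj = 111 f_eye and 111 f_eye + f_eye = 280 cm, giving f_eye = 280/112 = 2.500 cm and f_obj = 277.500 cm.

280 cm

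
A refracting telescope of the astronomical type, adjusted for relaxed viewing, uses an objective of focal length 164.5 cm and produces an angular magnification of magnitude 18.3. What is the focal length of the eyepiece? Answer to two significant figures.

|M| = f_obj/f_eye, so f_eye = f_obj/|M| = 164.5/18.3 = 8.989 cm.

9.0 cm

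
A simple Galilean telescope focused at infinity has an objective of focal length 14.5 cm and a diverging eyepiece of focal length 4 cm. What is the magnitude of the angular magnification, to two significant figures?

3.6

|M| = f_obj/|f_eye| = 14.5/4 = 3.625.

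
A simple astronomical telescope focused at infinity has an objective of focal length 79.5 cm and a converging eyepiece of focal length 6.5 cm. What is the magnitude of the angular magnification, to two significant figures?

|M| = f_obj/|f_eye| = 79.5/6.5 = 12.231.

12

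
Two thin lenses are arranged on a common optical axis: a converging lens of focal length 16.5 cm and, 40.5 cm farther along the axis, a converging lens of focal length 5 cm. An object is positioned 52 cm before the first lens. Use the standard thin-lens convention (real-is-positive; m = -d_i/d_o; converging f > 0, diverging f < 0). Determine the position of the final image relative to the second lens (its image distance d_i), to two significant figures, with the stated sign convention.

7.2 cm

Applying the thin-lens equation to the first lens, 1/16.5 = 1/52 + 1/d_i1, which gives d_i1 = 24.169 cm.
Object distance for lens 2: d_o2 = 40.5 - 24.169 = 16.331 cm.
Applying the thin-lens equation again with f_2 = 5 cm and d_o2 = 16.331 cm gives d_i2 = 7.206 cm.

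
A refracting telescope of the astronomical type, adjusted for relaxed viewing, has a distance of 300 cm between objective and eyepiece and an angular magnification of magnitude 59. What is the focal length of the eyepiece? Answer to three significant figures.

5.00 cm

In normal adjustment the tube length equals f_obj + f_eye and |M| = f_obj/f_eye.
So f_obj = 59 f_eye and 59 f_eye + f_eye = 300 cm, giving f_eye = 300/60 = 5.000 cm and f_obj = 295.000 cm.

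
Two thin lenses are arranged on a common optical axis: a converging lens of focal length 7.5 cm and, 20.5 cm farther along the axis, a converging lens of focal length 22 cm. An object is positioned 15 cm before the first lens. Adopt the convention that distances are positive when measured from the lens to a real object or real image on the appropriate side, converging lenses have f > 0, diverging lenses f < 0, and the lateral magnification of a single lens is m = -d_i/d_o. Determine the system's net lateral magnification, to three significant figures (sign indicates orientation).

Lens 1: 1/d_i1 = 1/f_1 - 1/d_o1 = 1/7.5 - 1/15 = 0.06667 cm^-1, so d_i1 = 15.000 cm.
m_1 = -(15.000)/15 = -1.0000.
The intermediate image is 15.000 cm to the right of lens 1, so d_o2 = L - d_i1 = 20.5 - 15.000 = 5.500 cm.
Lens 2: 1/d_i2 = 1/f_2 - 1/d_o2 = 1/22 - 1/(5.500) = -0.13636 cm^-1, so d_i2 = -7.333 cm.
m_2 = -(-7.333)/(5.500) = 1.3333.
Overall magnification: m = m_1 m_2 = -1.3333.

-1.33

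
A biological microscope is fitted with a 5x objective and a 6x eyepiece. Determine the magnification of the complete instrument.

30

The overall magnification of a compound microscope is the product of the objective and eyepiece magnifications:
M = M_obj x M_eye = 5 x 6 = 30.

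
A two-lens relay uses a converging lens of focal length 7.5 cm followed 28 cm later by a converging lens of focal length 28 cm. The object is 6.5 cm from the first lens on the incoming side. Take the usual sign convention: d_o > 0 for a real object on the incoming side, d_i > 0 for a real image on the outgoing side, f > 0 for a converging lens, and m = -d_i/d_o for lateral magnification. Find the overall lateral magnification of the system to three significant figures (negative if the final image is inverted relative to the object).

Lens 1: 1/d_i1 = 1/f_1 - 1/d_o1 = 1/7.5 - 1/6.5 = -0.02051 cm^-1, so d_i1 = -48.750 cm.
m_1 = -(-48.750)/6.5 = 7.5000.
With d_i1 < 0 the first image is virtual and lies on the object side; the object distance for lens 2 is d_o2 = 28 - (-48.750) = 76.750 cm.
Lens 2: 1/d_i2 = 1/f_2 - 1/d_o2 = 1/28 - 1/(76.750) = 0.02268 cm^-1, so d_i2 = 44.082 cm.
m_2 = -(44.082)/(76.750) = -0.5744.
Total m = m_1 x m_2 = (7.5000)(-0.5744) = -4.3077.

-4.31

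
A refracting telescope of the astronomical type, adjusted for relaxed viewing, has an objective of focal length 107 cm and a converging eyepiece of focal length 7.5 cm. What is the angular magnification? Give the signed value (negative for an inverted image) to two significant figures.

-14

M = -f_obj/f_eye = -107/(7.5) = -14.267.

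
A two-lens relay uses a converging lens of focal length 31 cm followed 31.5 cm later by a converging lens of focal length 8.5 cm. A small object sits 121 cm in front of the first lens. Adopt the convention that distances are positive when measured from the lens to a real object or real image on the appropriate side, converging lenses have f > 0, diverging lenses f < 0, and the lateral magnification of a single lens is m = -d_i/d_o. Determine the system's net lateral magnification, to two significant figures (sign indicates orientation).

Applying the thin-lens equation to the first lens, 1/31 = 1/121 + 1/d_i1, which gives d_i1 = 41.678 cm.
Its lateral magnification is m_1 = -d_i1/d_o1 = -(41.678)/121 = -0.3444.
This image would form 41.678 cm past lens 1, i.e. 10.178 cm beyond lens 2, so it is a virtual object for lens 2: d_o2 = 31.5 - 41.678 = -10.178 cm.
Applying the thin-lens equation again with f_2 = 8.5 cm and d_o2 = -10.178 cm gives d_i2 = 4.632 cm.
m_2 = -(4.632)/(-10.178) = 0.4551.
Overall magnification: m = m_1 m_2 = -0.1568.

-0.16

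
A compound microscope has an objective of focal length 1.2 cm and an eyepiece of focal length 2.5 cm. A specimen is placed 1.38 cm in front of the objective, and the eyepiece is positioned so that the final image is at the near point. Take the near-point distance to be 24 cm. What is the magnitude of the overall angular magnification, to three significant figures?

Objective: 1/d_i = 1/f_obj - 1/d_o = 1/1.2 - 1/1.38 = 0.10870 cm^-1, so d_i = 9.200 cm.
m_obj = -d_i/d_o = -9.200/1.38 = -6.667.
Eyepiece angular magnification (image at near point): M_eye = 1 + D/f_e = 1 + 24/2.5 = 10.600.
Overall M = m_obj x M_eye = (-6.667)(10.600) = -70.67.
|M| = 70.67.

70.7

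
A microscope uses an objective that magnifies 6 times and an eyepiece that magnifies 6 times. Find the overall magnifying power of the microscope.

The overall magnification of a compound microscope is the product of the objective and eyepiece magnifications:
M = M_obj x M_eye = 6 x 6 = 36.

36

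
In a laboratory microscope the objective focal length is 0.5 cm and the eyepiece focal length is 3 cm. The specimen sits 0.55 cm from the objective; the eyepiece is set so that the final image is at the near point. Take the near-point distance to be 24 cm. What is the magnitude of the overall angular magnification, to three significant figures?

90.0

Objective: 1/d_i = 1/f_obj - 1/d_o = 1/0.5 - 1/0.55 = 0.18182 cm^-1, so d_i = 5.500 cm.
m_obj = -d_i/d_o = -5.500/0.55 = -10.000.
Eyepiece angular magnification (image at near point): M_eye = 1 + D/f_e = 1 + 24/3 = 9.000.
Overall M = m_obj x M_eye = (-10.000)(9.000) = -90.00.
|M| = 90.00.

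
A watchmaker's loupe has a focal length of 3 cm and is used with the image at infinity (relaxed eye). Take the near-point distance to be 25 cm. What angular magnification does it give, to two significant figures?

8.3

M = D/f = 25/3 = 8.333.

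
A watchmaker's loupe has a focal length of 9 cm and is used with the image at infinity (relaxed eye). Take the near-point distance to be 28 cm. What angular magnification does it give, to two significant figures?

M = D/f = 28/9 = 3.111.

3.1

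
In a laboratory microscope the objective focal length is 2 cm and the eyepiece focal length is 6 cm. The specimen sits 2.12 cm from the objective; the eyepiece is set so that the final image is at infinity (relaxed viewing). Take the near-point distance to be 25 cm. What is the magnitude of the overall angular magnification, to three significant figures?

69.4

Objective: 1/d_i = 1/f_obj - 1/d_o = 1/2 - 1/2.12 = 0.02830 cm^-1, so d_i = 35.333 cm.
m_obj = -d_i/d_o = -35.333/2.12 = -16.667.
Eyepiece angular magnification (image at infinity): M_eye = D/f_e = 25/6 = 4.167.
Overall M = m_obj x M_eye = (-16.667)(4.167) = -69.44.
|M| = 69.44.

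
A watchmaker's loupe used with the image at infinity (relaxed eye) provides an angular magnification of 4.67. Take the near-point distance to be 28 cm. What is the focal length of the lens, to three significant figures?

For the image at infinity, M = D/f.
f = D/M = 28/4.67 = 5.996 cm.

6.00 cm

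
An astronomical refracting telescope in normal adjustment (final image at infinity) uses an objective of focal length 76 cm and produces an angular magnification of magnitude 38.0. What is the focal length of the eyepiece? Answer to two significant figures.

|M| = f_obj/f_eye, so f_eye = f_obj/|M| = 76/38.0 = 2.000 cm.

2.0 cm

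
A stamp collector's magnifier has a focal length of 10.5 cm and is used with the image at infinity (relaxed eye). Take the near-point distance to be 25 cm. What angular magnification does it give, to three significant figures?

2.38

M = D/f = 25/10.5 = 2.381.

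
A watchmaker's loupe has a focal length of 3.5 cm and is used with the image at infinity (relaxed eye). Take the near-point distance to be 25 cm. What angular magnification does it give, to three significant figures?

M = D/f = 25/3.5 = 7.143.

7.14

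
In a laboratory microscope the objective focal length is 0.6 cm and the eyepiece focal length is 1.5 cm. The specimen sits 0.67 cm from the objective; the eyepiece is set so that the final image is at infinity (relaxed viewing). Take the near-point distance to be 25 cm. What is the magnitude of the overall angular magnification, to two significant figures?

Objective: 1/d_i = 1/f_obj - 1/d_o = 1/0.6 - 1/0.67 = 0.17413 cm^-1, so d_i = 5.743 cm.
m_obj = -d_i/d_o = -5.743/0.67 = -8.571.
Eyepiece angular magnification (image at infinity): M_eye = D/f_e = 25/1.5 = 16.667.
Overall M = m_obj x M_eye = (-8.571)(16.667) = -142.86.
|M| = 142.86.

140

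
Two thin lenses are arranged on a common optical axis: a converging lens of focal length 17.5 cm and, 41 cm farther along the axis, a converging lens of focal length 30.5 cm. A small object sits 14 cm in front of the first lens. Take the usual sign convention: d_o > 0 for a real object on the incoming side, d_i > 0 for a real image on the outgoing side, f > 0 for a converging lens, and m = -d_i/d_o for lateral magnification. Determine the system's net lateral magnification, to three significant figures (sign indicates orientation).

-1.89

Applying the thin-lens equation to the first lens, 1/17.5 = 1/14 + 1/d_i1, which gives d_i1 = -70.000 cm.
Its lateral magnification is m_1 = -d_i1/d_o1 = -(-70.000)/14 = 5.0000.
The intermediate image is virtual, 70.000 cm to the left of lens 1, so d_o2 = L - d_i1 = 41 - (-70.000) = 111.000 cm.
Applying the thin-lens equation again with f_2 = 30.5 cm and d_o2 = 111.000 cm gives d_i2 = 42.056 cm.
m_2 = -(42.056)/(111.000) = -0.3789.
The system's lateral magnification is m_1 m_2 = (5.0000)(-0.3789) = -1.8944.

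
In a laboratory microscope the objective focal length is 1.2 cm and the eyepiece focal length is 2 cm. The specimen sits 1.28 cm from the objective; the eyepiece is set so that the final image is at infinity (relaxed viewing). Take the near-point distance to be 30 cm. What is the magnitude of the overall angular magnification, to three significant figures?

Objective: 1/d_i = 1/f_obj - 1/d_o = 1/1.2 - 1/1.28 = 0.05208 cm^-1, so d_i = 19.200 cm.
m_obj = -d_i/d_o = -19.200/1.28 = -15.000.
Eyepiece angular magnification (image at infinity): M_eye = D/f_e = 30/2 = 15.000.
Overall M = m_obj x M_eye = (-15.000)(15.000) = -225.00.
|M| = 225.00.

225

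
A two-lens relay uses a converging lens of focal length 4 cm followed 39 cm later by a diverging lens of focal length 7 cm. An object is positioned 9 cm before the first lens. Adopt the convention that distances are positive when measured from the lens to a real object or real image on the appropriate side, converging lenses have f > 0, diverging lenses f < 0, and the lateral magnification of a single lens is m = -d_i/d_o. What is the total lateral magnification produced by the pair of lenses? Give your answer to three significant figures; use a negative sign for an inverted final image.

Lens 1: 1/d_i1 = 1/f_1 - 1/d_o1 = 1/4 - 1/9 = 0.13889 cm^-1, so d_i1 = 7.200 cm.
m_1 = -(7.200)/9 = -0.8000.
The intermediate image is 7.200 cm to the right of lens 1, so d_o2 = L - d_i1 = 39 - 7.200 = 31.800 cm.
Lens 2: 1/d_i2 = 1/f_2 - 1/d_o2 = 1/(-7) - 1/(31.800) = -0.17430 cm^-1, so d_i2 = -5.737 cm.
m_2 = -(-5.737)/(31.800) = 0.1804.
Overall magnification: m = m_1 m_2 = -0.1443.

-0.144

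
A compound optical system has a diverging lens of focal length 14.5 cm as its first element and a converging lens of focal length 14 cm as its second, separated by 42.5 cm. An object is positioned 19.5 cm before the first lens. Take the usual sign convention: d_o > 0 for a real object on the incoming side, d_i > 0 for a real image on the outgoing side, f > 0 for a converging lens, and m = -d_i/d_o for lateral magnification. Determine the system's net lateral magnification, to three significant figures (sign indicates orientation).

-0.162

Lens 1: 1/d_i1 = 1/f_1 - 1/d_o1 = 1/(-14.5) - 1/19.5 = -0.12025 cm^-1, so d_i1 = -8.316 cm.
m_1 = -(-8.316)/19.5 = 0.4265.
With d_i1 < 0 the first image is virtual and lies on the object side; the object distance for lens 2 is d_o2 = 42.5 - (-8.316) = 50.816 cm.
Lens 2: 1/d_i2 = 1/f_2 - 1/d_o2 = 1/14 - 1/(50.816) = 0.05175 cm^-1, so d_i2 = 19.324 cm.
m_2 = -(19.324)/(50.816) = -0.3803.
The system's lateral magnification is m_1 m_2 = (0.4265)(-0.3803) = -0.1622.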